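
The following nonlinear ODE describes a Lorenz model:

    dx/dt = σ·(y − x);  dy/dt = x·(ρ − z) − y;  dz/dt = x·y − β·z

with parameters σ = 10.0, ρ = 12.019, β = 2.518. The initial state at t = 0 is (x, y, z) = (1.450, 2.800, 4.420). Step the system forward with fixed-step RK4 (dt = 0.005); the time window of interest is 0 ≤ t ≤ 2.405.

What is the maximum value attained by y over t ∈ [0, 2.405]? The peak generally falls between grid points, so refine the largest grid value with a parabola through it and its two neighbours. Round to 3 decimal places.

t=0.000: state=(1.450, 2.800, 4.420)
step 1 (dt=0.005): k1=(13.500, 8.219, -7.070), k2=(13.368, 8.481, -6.900), k3=(13.378, 8.477, -6.901), k4=(13.255, 8.737, -6.731); state += dt/6·(k1+2k2+2k3+k4)
t=0.005: state=(1.517, 2.842, 4.385)
t=0.010: state=(1.583, 2.887, 4.353)
t=0.015: state=(1.647, 2.935, 4.322)
continuing one RK4 step at a time; state shown every 20 steps (Δt=0.1):
t=0.100: state=(2.734, 4.103, 4.085)
t=0.200: state=(4.357, 6.271, 4.816)
t=0.300: state=(6.502, 8.755, 7.440)
t=0.400: state=(8.370, 9.510, 12.093)
t=0.500: state=(8.249, 6.836, 15.697)
t=0.600: state=(6.068, 3.537, 15.443)
t=0.700: state=(3.841, 2.084, 13.154)
t=0.800: state=(2.622, 1.895, 10.758)
t=0.900: state=(2.268, 2.232, 8.792)
t=1.000: state=(2.477, 2.911, 7.364)
t=1.100: state=(3.124, 3.987, 6.573)
t=1.200: state=(4.208, 5.508, 6.654)
t=1.300: state=(5.667, 7.221, 7.995)
t=1.400: state=(7.078, 8.179, 10.689)
t=1.500: state=(7.541, 7.266, 13.480)
t=1.600: state=(6.593, 5.134, 14.396)
t=1.700: state=(5.031, 3.548, 13.365)
t=1.800: state=(3.845, 2.996, 11.623)
t=1.900: state=(3.330, 3.127, 9.976)
t=2.000: state=(3.388, 3.685, 8.749)
t=2.100: state=(3.892, 4.589, 8.126)
t=2.200: state=(4.749, 5.740, 8.299)
t=2.300: state=(5.787, 6.806, 9.417)
t=2.400: state=(6.616, 7.160, 11.238)
t=2.405: state=(6.642, 7.149, 11.334)
largest grid value and its neighbours: y(0.370)=9.63530, y(0.375)=9.63888, y(0.380)=9.63291
parabola through these three points peaks at t≈0.374 with y≈9.63896

max y = 9.639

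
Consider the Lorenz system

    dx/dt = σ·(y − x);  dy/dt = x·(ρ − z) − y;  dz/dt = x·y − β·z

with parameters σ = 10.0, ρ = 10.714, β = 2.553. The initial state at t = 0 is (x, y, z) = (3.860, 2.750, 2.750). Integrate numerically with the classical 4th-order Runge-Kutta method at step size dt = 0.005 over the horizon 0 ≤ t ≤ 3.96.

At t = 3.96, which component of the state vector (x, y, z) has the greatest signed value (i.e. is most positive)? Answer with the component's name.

largest component: z

t=0.000: state=(3.860, 2.750, 2.750)
step 1 (dt=0.005): k1=(-11.100, 27.991, 3.594), k2=(-10.123, 27.666, 3.763), k3=(-10.155, 27.684, 3.766), k4=(-9.208, 27.377, 3.934); state += dt/6·(k1+2k2+2k3+k4)
t=0.005: state=(3.809, 2.888, 2.769)
t=0.010: state=(3.768, 3.024, 2.789)
t=0.015: state=(3.735, 3.157, 2.812)
continuing one RK4 step at a time; state shown every 40 steps (Δt=0.2):
t=0.200: state=(5.716, 7.642, 5.547)
t=0.400: state=(8.080, 7.546, 13.230)
t=0.600: state=(4.480, 2.568, 12.649)
t=0.800: state=(2.392, 2.106, 8.610)
t=1.000: state=(2.734, 3.291, 6.186)
t=1.200: state=(4.534, 5.739, 6.325)
t=1.400: state=(6.748, 7.344, 10.164)
t=1.600: state=(5.892, 4.693, 12.433)
t=1.800: state=(3.803, 3.177, 10.148)
t=2.000: state=(3.494, 3.747, 7.932)
t=2.200: state=(4.573, 5.328, 7.635)
t=2.400: state=(5.970, 6.402, 9.720)
t=2.600: state=(5.744, 5.148, 11.376)
t=2.800: state=(4.453, 3.959, 10.293)
t=3.000: state=(4.078, 4.188, 8.767)
t=3.200: state=(4.721, 5.189, 8.488)
t=3.400: state=(5.562, 5.819, 9.693)
t=3.600: state=(5.475, 5.159, 10.693)
t=3.800: state=(4.723, 4.403, 10.146)
t=3.960: state=(4.439, 4.415, 9.341)
compare at T: x=4.439, y=4.415, z=9.341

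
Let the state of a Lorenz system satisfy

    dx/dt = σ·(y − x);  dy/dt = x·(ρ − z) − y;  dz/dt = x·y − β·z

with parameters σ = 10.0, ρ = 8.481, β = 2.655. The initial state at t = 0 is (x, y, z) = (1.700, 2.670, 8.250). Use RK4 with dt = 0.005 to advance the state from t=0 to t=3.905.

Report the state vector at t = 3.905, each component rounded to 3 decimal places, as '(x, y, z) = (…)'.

t=0.000: state=(1.700, 2.670, 8.250)
step 1 (dt=0.005): k1=(9.700, -2.277, -17.365), k2=(9.401, -2.191, -17.195), k3=(9.410, -2.192, -17.197), k4=(9.120, -2.105, -17.030); state += dt/6·(k1+2k2+2k3+k4)
t=0.005: state=(1.747, 2.659, 8.164)
t=0.010: state=(1.791, 2.649, 8.080)
t=0.015: state=(1.833, 2.640, 7.997)
continuing one RK4 step at a time; state shown every 40 steps (Δt=0.2):
t=0.200: state=(2.577, 2.888, 5.798)
t=0.400: state=(3.493, 4.118, 5.062)
t=0.600: state=(4.915, 5.603, 6.284)
t=0.800: state=(5.625, 5.528, 8.551)
t=1.000: state=(4.716, 4.090, 8.885)
t=1.200: state=(3.760, 3.500, 7.585)
t=1.400: state=(3.697, 3.866, 6.524)
t=1.600: state=(4.284, 4.654, 6.492)
t=1.800: state=(4.918, 5.114, 7.413)
t=2.000: state=(4.913, 4.725, 8.193)
t=2.200: state=(4.397, 4.140, 7.978)
t=2.400: state=(4.076, 4.030, 7.313)
t=2.600: state=(4.194, 4.338, 6.963)
t=2.800: state=(4.534, 4.695, 7.184)
t=3.000: state=(4.720, 4.727, 7.658)
t=3.200: state=(4.582, 4.459, 7.828)
t=3.400: state=(4.346, 4.258, 7.593)
t=3.600: state=(4.280, 4.303, 7.303)
t=3.800: state=(4.402, 4.487, 7.255)
t=3.905: state=(4.489, 4.566, 7.337)

(x, y, z) = (4.489, 4.566, 7.337)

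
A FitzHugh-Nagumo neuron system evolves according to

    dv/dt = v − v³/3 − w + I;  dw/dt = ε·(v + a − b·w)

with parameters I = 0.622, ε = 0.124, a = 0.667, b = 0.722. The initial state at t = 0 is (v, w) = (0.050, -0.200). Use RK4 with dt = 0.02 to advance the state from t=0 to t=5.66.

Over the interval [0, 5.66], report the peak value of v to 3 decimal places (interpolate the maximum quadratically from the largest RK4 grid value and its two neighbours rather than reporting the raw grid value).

max v = 1.868

t=0.000: state=(0.050, -0.200)
step 1 (dt=0.02): k1=(0.872, 0.107), k2=(0.880, 0.108), k3=(0.880, 0.108), k4=(0.887, 0.109); state += dt/6·(k1+2k2+2k3+k4)
t=0.020: state=(0.068, -0.198)
t=0.040: state=(0.085, -0.196)
t=0.060: state=(0.104, -0.193)
continuing one RK4 step at a time; state shown every 10 steps (Δt=0.2):
t=0.200: state=(0.240, -0.177)
t=0.400: state=(0.464, -0.148)
t=0.600: state=(0.718, -0.115)
t=0.800: state=(0.990, -0.075)
t=1.000: state=(1.254, -0.030)
t=1.200: state=(1.481, 0.021)
t=1.400: state=(1.651, 0.075)
t=1.600: state=(1.762, 0.132)
t=1.800: state=(1.826, 0.191)
t=2.000: state=(1.858, 0.249)
t=2.200: state=(1.867, 0.307)
t=2.400: state=(1.864, 0.364)
t=2.600: state=(1.854, 0.419)
t=2.800: state=(1.839, 0.473)
t=3.000: state=(1.820, 0.526)
t=3.200: state=(1.801, 0.578)
t=3.400: state=(1.780, 0.628)
t=3.600: state=(1.758, 0.677)
t=3.800: state=(1.736, 0.724)
t=4.000: state=(1.714, 0.770)
t=4.200: state=(1.691, 0.815)
t=4.400: state=(1.668, 0.858)
t=4.600: state=(1.645, 0.900)
t=4.800: state=(1.622, 0.940)
t=5.000: state=(1.598, 0.980)
t=5.200: state=(1.574, 1.018)
t=5.400: state=(1.549, 1.054)
t=5.600: state=(1.525, 1.090)
t=5.660: state=(1.517, 1.100)
largest grid value and its neighbours: v(2.220)=1.86765, v(2.240)=1.86771, v(2.260)=1.86765
parabola through these three points peaks at t≈2.240 with v≈1.86771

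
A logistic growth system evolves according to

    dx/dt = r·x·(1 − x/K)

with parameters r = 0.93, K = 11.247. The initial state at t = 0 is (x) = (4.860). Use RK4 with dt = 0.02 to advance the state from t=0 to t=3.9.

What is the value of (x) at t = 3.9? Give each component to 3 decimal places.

t=0.000: state=(4.860)
step 1 (dt=0.02): k1=(2.567), k2=(2.570), k3=(2.570), k4=(2.573); state += dt/6·(k1+2k2+2k3+k4)
t=0.020: state=(4.911)
t=0.040: state=(4.963)
t=0.060: state=(5.015)
continuing one RK4 step at a time; state shown every 10 steps (Δt=0.2):
t=0.200: state=(5.378)
t=0.400: state=(5.901)
t=0.600: state=(6.419)
t=0.800: state=(6.923)
t=1.000: state=(7.407)
t=1.200: state=(7.862)
t=1.400: state=(8.285)
t=1.600: state=(8.673)
t=1.800: state=(9.024)
t=2.000: state=(9.337)
t=2.200: state=(9.614)
t=2.400: state=(9.857)
t=2.600: state=(10.068)
t=2.800: state=(10.250)
t=3.000: state=(10.407)
t=3.200: state=(10.541)
t=3.400: state=(10.654)
t=3.600: state=(10.750)
t=3.800: state=(10.832)
t=3.900: state=(10.867)

(x) = (10.867)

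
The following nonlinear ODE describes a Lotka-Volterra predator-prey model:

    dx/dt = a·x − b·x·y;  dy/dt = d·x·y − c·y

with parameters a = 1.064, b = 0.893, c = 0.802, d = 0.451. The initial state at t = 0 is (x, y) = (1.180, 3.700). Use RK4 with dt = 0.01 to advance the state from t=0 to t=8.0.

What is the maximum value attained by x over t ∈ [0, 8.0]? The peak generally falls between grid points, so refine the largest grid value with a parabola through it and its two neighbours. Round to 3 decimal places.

max x = 6.511

t=0.000: state=(1.180, 3.700)
step 1 (dt=0.01): k1=(-2.643, -0.998), k2=(-2.609, -1.019), k3=(-2.609, -1.019), k4=(-2.574, -1.039); state += dt/6·(k1+2k2+2k3+k4)
t=0.010: state=(1.154, 3.690)
t=0.020: state=(1.129, 3.679)
t=0.030: state=(1.104, 3.668)
continuing one RK4 step at a time; state shown every 50 steps (Δt=0.5):
t=0.500: state=(0.452, 2.926)
t=1.000: state=(0.251, 2.111)
t=1.500: state=(0.193, 1.484)
t=2.000: state=(0.188, 1.037)
t=2.500: state=(0.217, 0.726)
t=3.000: state=(0.281, 0.514)
t=3.500: state=(0.394, 0.371)
t=4.000: state=(0.581, 0.277)
t=4.500: state=(0.886, 0.218)
t=5.000: state=(1.379, 0.188)
t=5.500: state=(2.162, 0.186)
t=6.000: state=(3.362, 0.230)
t=6.500: state=(5.015, 0.394)
t=7.000: state=(6.454, 0.982)
t=7.500: state=(5.114, 2.618)
t=8.000: state=(1.933, 3.792)
largest grid value and its neighbours: x(7.080)=6.51003, x(7.090)=6.51090, x(7.100)=6.51029
parabola through these three points peaks at t≈7.091 with x≈6.51090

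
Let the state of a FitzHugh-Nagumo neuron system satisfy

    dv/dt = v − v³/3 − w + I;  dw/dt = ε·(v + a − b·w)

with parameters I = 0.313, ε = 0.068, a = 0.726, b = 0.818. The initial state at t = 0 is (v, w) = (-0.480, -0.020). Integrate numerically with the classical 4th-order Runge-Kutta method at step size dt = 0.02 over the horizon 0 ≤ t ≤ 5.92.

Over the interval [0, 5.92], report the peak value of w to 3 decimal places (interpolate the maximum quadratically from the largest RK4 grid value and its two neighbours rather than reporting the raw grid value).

t=0.000: state=(-0.480, -0.020)
step 1 (dt=0.02): k1=(-0.110, 0.018), k2=(-0.111, 0.018), k3=(-0.111, 0.018), k4=(-0.112, 0.018); state += dt/6·(k1+2k2+2k3+k4)
t=0.020: state=(-0.482, -0.020)
t=0.040: state=(-0.484, -0.019)
t=0.060: state=(-0.487, -0.019)
continuing one RK4 step at a time; state shown every 10 steps (Δt=0.2):
t=0.200: state=(-0.504, -0.017)
t=0.400: state=(-0.533, -0.014)
t=0.600: state=(-0.567, -0.011)
t=0.800: state=(-0.606, -0.009)
t=1.000: state=(-0.651, -0.008)
t=1.200: state=(-0.701, -0.007)
t=1.400: state=(-0.757, -0.007)
t=1.600: state=(-0.818, -0.008)
t=1.800: state=(-0.882, -0.009)
t=2.000: state=(-0.950, -0.012)
t=2.200: state=(-1.018, -0.015)
t=2.400: state=(-1.084, -0.019)
t=2.600: state=(-1.148, -0.024)
t=2.800: state=(-1.206, -0.030)
t=3.000: state=(-1.259, -0.037)
t=3.200: state=(-1.304, -0.044)
t=3.400: state=(-1.342, -0.051)
t=3.600: state=(-1.373, -0.059)
t=3.800: state=(-1.397, -0.068)
t=4.000: state=(-1.416, -0.076)
t=4.200: state=(-1.430, -0.085)
t=4.400: state=(-1.439, -0.093)
t=4.600: state=(-1.446, -0.102)
t=4.800: state=(-1.449, -0.111)
t=5.000: state=(-1.450, -0.119)
t=5.200: state=(-1.450, -0.128)
t=5.400: state=(-1.448, -0.136)
t=5.600: state=(-1.445, -0.144)
t=5.800: state=(-1.441, -0.152)
t=5.920: state=(-1.438, -0.157)
largest grid value and its neighbours: w(1.300)=-0.00674, w(1.320)=-0.00674, w(1.340)=-0.00675
parabola through these three points peaks at t≈1.311 with w≈-0.00674

max w = -0.007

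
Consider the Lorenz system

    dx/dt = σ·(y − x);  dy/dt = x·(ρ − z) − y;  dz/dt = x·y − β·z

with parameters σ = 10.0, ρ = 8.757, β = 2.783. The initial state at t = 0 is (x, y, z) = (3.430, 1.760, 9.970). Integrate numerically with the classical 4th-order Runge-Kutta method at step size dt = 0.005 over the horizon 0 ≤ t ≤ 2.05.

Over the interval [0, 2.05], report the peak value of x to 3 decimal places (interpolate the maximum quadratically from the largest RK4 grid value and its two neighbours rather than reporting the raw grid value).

t=0.000: state=(3.430, 1.760, 9.970)
step 1 (dt=0.005): k1=(-16.700, -5.921, -21.710), k2=(-16.431, -5.671, -21.682), k3=(-16.431, -5.673, -21.679), k4=(-16.162, -5.430, -21.648); state += dt/6·(k1+2k2+2k3+k4)
t=0.005: state=(3.348, 1.732, 9.862)
t=0.010: state=(3.268, 1.706, 9.754)
t=0.015: state=(3.192, 1.682, 9.646)
continuing one RK4 step at a time; state shown every 20 steps (Δt=0.1):
t=0.100: state=(2.260, 1.534, 7.930)
t=0.200: state=(1.852, 1.707, 6.283)
t=0.300: state=(1.893, 2.095, 5.062)
t=0.400: state=(2.231, 2.702, 4.261)
t=0.500: state=(2.835, 3.574, 3.921)
t=0.600: state=(3.709, 4.711, 4.160)
t=0.700: state=(4.798, 5.937, 5.156)
t=0.800: state=(5.860, 6.761, 6.926)
t=0.900: state=(6.424, 6.579, 8.913)
t=1.000: state=(6.133, 5.437, 10.091)
t=1.100: state=(5.210, 4.169, 10.002)
t=1.200: state=(4.238, 3.397, 9.097)
t=1.300: state=(3.593, 3.153, 7.979)
t=1.400: state=(3.344, 3.275, 6.997)
t=1.500: state=(3.427, 3.648, 6.311)
t=1.600: state=(3.762, 4.199, 6.007)
t=1.700: state=(4.272, 4.837, 6.139)
t=1.800: state=(4.846, 5.401, 6.705)
t=1.900: state=(5.318, 5.675, 7.564)
t=2.000: state=(5.509, 5.521, 8.403)
t=2.050: state=(5.470, 5.304, 8.701)
largest grid value and its neighbours: x(0.910)=6.43458, x(0.915)=6.43661, x(0.920)=6.43633
parabola through these three points peaks at t≈0.917 with x≈6.43678

max x = 6.437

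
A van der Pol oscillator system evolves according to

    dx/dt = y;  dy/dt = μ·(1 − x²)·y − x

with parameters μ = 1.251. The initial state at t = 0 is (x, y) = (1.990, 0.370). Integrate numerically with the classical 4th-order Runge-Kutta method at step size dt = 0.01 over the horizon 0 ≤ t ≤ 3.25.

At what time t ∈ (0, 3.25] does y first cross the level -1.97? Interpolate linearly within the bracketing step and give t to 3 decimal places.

t = 2.388

t=0.000: state=(1.990, 0.370)
step 1 (dt=0.01): k1=(0.370, -3.360), k2=(0.353, -3.303), k3=(0.353, -3.304), k4=(0.337, -3.247); state += dt/6·(k1+2k2+2k3+k4)
t=0.010: state=(1.994, 0.337)
t=0.020: state=(1.997, 0.305)
t=0.030: state=(2.000, 0.274)
continuing one RK4 step at a time; state shown every 20 steps (Δt=0.2):
t=0.200: state=(2.010, -0.108)
t=0.400: state=(1.963, -0.333)
t=0.600: state=(1.884, -0.450)
t=0.800: state=(1.786, -0.527)
t=1.000: state=(1.674, -0.594)
t=1.200: state=(1.548, -0.665)
t=1.400: state=(1.407, -0.751)
t=1.600: state=(1.246, -0.864)
t=1.800: state=(1.059, -1.017)
t=2.000: state=(0.835, -1.235)
t=2.200: state=(0.558, -1.551)
t=2.380: state=(0.245, -1.950)
next step: t=2.390: state=(0.225, -1.976) — y has crossed -1.97
linear interpolation between t=2.380 (-1.95014) and t=2.390 (-1.97569) → t≈2.388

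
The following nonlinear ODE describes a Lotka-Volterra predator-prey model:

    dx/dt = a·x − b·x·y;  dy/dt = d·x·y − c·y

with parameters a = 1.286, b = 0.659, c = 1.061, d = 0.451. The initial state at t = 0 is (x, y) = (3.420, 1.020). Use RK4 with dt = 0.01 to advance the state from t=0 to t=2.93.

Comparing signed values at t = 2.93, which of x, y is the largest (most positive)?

t=0.000: state=(3.420, 1.020)
step 1 (dt=0.01): k1=(2.099, 0.491), k2=(2.100, 0.497), k3=(2.100, 0.497), k4=(2.101, 0.503); state += dt/6·(k1+2k2+2k3+k4)
t=0.010: state=(3.441, 1.025)
t=0.020: state=(3.462, 1.030)
t=0.030: state=(3.483, 1.035)
continuing one RK4 step at a time; state shown every 10 steps (Δt=0.1):
t=0.100: state=(3.630, 1.075)
t=0.200: state=(3.837, 1.145)
t=0.300: state=(4.036, 1.229)
t=0.400: state=(4.219, 1.332)
t=0.500: state=(4.378, 1.454)
t=0.600: state=(4.503, 1.598)
t=0.700: state=(4.584, 1.764)
t=0.800: state=(4.613, 1.953)
t=0.900: state=(4.581, 2.161)
t=1.000: state=(4.485, 2.385)
t=1.100: state=(4.326, 2.617)
t=1.200: state=(4.109, 2.847)
t=1.300: state=(3.845, 3.064)
t=1.400: state=(3.550, 3.256)
t=1.500: state=(3.240, 3.413)
t=1.600: state=(2.931, 3.528)
t=1.700: state=(2.635, 3.597)
t=1.800: state=(2.362, 3.620)
t=1.900: state=(2.117, 3.601)
t=2.000: state=(1.902, 3.545)
t=2.100: state=(1.717, 3.459)
t=2.200: state=(1.560, 3.349)
t=2.300: state=(1.428, 3.222)
t=2.400: state=(1.320, 3.082)
t=2.500: state=(1.231, 2.936)
t=2.600: state=(1.159, 2.787)
t=2.700: state=(1.103, 2.637)
t=2.800: state=(1.059, 2.490)
t=2.900: state=(1.027, 2.347)
t=2.930: state=(1.019, 2.305)
compare at T: x=1.019, y=2.305

largest component: y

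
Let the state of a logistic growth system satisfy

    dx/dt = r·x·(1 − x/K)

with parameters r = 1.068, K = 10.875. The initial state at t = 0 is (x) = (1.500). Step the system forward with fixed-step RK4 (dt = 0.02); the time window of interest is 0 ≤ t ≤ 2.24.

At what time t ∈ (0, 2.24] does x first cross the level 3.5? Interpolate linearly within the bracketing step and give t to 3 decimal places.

t=0.000: state=(1.500)
step 1 (dt=0.02): k1=(1.381), k2=(1.392), k3=(1.392), k4=(1.402); state += dt/6·(k1+2k2+2k3+k4)
t=0.020: state=(1.528)
t=0.040: state=(1.556)
t=0.060: state=(1.585)
continuing one RK4 step at a time; state shown every 5 steps (Δt=0.1):
t=0.100: state=(1.644)
t=0.200: state=(1.798)
t=0.300: state=(1.964)
t=0.400: state=(2.142)
t=0.500: state=(2.332)
t=0.600: state=(2.533)
t=0.700: state=(2.747)
t=0.800: state=(2.972)
t=0.900: state=(3.208)
t=1.000: state=(3.454)
next step: t=1.020: state=(3.505) — x has crossed 3.5
linear interpolation between t=1.000 (3.45447) and t=1.020 (3.50501) → t≈1.018

t = 1.018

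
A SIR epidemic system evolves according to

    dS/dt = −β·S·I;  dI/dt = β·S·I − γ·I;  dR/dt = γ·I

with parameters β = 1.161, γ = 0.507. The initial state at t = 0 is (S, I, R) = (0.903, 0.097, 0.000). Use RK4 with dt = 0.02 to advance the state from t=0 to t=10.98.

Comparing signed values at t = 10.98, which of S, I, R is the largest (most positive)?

largest component: R

t=0.000: state=(0.903, 0.097, 0.000)
step 1 (dt=0.02): k1=(-0.102, 0.053, 0.049), k2=(-0.102, 0.053, 0.049), k3=(-0.102, 0.053, 0.049), k4=(-0.103, 0.053, 0.050); state += dt/6·(k1+2k2+2k3+k4)
t=0.020: state=(0.901, 0.098, 0.001)
t=0.040: state=(0.899, 0.099, 0.002)
t=0.060: state=(0.897, 0.100, 0.003)
continuing one RK4 step at a time; state shown every 25 steps (Δt=0.5):
t=0.500: state=(0.847, 0.125, 0.028)
t=1.000: state=(0.780, 0.156, 0.064)
t=1.500: state=(0.707, 0.186, 0.107)
t=2.000: state=(0.629, 0.213, 0.158)
t=2.500: state=(0.553, 0.233, 0.215)
t=3.000: state=(0.481, 0.244, 0.275)
t=3.500: state=(0.417, 0.246, 0.337)
t=4.000: state=(0.362, 0.239, 0.399)
t=4.500: state=(0.316, 0.226, 0.458)
t=5.000: state=(0.279, 0.208, 0.513)
t=5.500: state=(0.249, 0.188, 0.563)
t=6.000: state=(0.224, 0.167, 0.608)
t=6.500: state=(0.205, 0.147, 0.648)
t=7.000: state=(0.189, 0.128, 0.683)
t=7.500: state=(0.176, 0.110, 0.713)
t=8.000: state=(0.166, 0.095, 0.739)
t=8.500: state=(0.158, 0.081, 0.761)
t=9.000: state=(0.151, 0.069, 0.780)
t=9.500: state=(0.146, 0.058, 0.796)
t=10.000: state=(0.141, 0.049, 0.810)
t=10.500: state=(0.138, 0.041, 0.821)
t=10.980: state=(0.135, 0.035, 0.830)
compare at T: S=0.135, I=0.035, R=0.830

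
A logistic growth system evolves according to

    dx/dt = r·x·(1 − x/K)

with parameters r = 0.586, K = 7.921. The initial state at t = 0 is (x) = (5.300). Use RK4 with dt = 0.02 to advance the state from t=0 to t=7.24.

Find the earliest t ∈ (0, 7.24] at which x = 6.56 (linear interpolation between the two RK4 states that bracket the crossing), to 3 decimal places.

t=0.000: state=(5.300)
step 1 (dt=0.02): k1=(1.028), k2=(1.026), k3=(1.026), k4=(1.024); state += dt/6·(k1+2k2+2k3+k4)
t=0.020: state=(5.321)
t=0.040: state=(5.341)
t=0.060: state=(5.361)
continuing one RK4 step at a time; state shown every 25 steps (Δt=0.5):
t=0.500: state=(5.786)
t=1.000: state=(6.211)
t=1.480: state=(6.558)
next step: t=1.500: state=(6.572) — x has crossed 6.56
linear interpolation between t=1.480 (6.55849) and t=1.500 (6.57166) → t≈1.482

t = 1.482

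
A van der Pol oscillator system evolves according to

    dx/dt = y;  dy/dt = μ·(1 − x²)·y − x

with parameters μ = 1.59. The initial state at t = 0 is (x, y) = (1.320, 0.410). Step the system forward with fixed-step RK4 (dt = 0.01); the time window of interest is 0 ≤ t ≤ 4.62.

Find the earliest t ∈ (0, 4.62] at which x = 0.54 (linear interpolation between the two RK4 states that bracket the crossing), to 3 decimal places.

t=0.000: state=(1.320, 0.410)
step 1 (dt=0.01): k1=(0.410, -1.804), k2=(0.401, -1.799), k3=(0.401, -1.799), k4=(0.392, -1.793); state += dt/6·(k1+2k2+2k3+k4)
t=0.010: state=(1.324, 0.392)
t=0.020: state=(1.328, 0.374)
t=0.030: state=(1.331, 0.356)
continuing one RK4 step at a time; state shown every 20 steps (Δt=0.2):
t=0.200: state=(1.368, 0.079)
t=0.400: state=(1.357, -0.179)
t=0.600: state=(1.300, -0.377)
t=0.800: state=(1.208, -0.544)
t=1.000: state=(1.083, -0.711)
t=1.200: state=(0.921, -0.911)
t=1.400: state=(0.713, -1.184)
t=1.530: state=(0.544, -1.428)
next step: t=1.540: state=(0.530, -1.449) — x has crossed 0.54
linear interpolation between t=1.530 (0.54426) and t=1.540 (0.52987) → t≈1.533

t = 1.533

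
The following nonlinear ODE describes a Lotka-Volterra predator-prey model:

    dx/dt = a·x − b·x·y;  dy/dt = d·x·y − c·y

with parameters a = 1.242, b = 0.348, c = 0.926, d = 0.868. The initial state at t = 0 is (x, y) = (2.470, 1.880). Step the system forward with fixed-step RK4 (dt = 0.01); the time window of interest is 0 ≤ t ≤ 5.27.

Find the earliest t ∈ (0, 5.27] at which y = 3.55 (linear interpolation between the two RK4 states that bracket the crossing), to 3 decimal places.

t=0.000: state=(2.470, 1.880)
step 1 (dt=0.01): k1=(1.452, 2.290), k2=(1.446, 2.316), k3=(1.446, 2.316), k4=(1.440, 2.342); state += dt/6·(k1+2k2+2k3+k4)
t=0.010: state=(2.484, 1.903)
t=0.020: state=(2.499, 1.927)
t=0.030: state=(2.513, 1.951)
continuing one RK4 step at a time; state shown every 20 steps (Δt=0.2):
t=0.200: state=(2.727, 2.455)
t=0.400: state=(2.865, 3.323)
t=0.440: state=(2.870, 3.537)
next step: t=0.450: state=(2.870, 3.593) — y has crossed 3.55
linear interpolation between t=0.440 (3.53723) and t=0.450 (3.59303) → t≈0.442

t = 0.442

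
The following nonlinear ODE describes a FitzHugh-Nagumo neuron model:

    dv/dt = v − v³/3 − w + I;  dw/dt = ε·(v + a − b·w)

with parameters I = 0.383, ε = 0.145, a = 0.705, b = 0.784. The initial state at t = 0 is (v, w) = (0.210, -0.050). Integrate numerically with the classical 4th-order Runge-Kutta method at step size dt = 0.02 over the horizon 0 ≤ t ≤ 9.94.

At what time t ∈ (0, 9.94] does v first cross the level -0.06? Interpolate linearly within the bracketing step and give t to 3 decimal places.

t=0.000: state=(0.210, -0.050)
step 1 (dt=0.02): k1=(0.640, 0.138), k2=(0.645, 0.139), k3=(0.645, 0.139), k4=(0.649, 0.140); state += dt/6·(k1+2k2+2k3+k4)
t=0.020: state=(0.223, -0.047)
t=0.040: state=(0.236, -0.044)
t=0.060: state=(0.249, -0.042)
continuing one RK4 step at a time; state shown every 25 steps (Δt=0.5):
t=0.500: state=(0.590, 0.030)
t=1.000: state=(1.052, 0.136)
t=1.500: state=(1.433, 0.267)
t=2.000: state=(1.615, 0.410)
t=2.500: state=(1.650, 0.553)
t=3.000: state=(1.618, 0.688)
t=3.500: state=(1.559, 0.811)
t=4.000: state=(1.488, 0.924)
t=4.500: state=(1.409, 1.024)
t=5.000: state=(1.323, 1.114)
t=5.500: state=(1.229, 1.192)
t=6.000: state=(1.123, 1.259)
t=6.500: state=(1.002, 1.314)
t=7.000: state=(0.856, 1.356)
t=7.500: state=(0.668, 1.385)
t=8.000: state=(0.408, 1.397)
t=8.500: state=(0.012, 1.385)
t=8.560: state=(-0.049, 1.381)
next step: t=8.580: state=(-0.071, 1.380) — v has crossed -0.06
linear interpolation between t=8.560 (-0.04939) and t=8.580 (-0.07054) → t≈8.570

t = 8.570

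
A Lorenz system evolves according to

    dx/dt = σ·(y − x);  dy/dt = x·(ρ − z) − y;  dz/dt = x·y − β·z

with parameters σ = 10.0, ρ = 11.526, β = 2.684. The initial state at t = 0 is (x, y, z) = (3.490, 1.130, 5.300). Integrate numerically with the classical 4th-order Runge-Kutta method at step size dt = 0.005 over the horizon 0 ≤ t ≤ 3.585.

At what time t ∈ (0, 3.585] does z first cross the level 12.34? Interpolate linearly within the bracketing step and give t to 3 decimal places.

t=0.000: state=(3.490, 1.130, 5.300)
step 1 (dt=0.005): k1=(-23.600, 20.599, -10.282), k2=(-22.495, 20.268, -10.102), k3=(-22.531, 20.285, -10.103), k4=(-21.459, 19.967, -9.931); state += dt/6·(k1+2k2+2k3+k4)
t=0.005: state=(3.377, 1.231, 5.249)
t=0.010: state=(3.275, 1.330, 5.201)
t=0.015: state=(3.183, 1.425, 5.153)
continuing one RK4 step at a time; state shown every 40 steps (Δt=0.2):
t=0.200: state=(3.368, 4.535, 4.443)
t=0.400: state=(6.813, 8.702, 8.227)
t=0.500: state=(8.172, 8.731, 12.293)
next step: t=0.505: state=(8.197, 8.653, 12.482) — z has crossed 12.34
linear interpolation between t=0.500 (12.29282) and t=0.505 (12.48231) → t≈0.501

t = 0.501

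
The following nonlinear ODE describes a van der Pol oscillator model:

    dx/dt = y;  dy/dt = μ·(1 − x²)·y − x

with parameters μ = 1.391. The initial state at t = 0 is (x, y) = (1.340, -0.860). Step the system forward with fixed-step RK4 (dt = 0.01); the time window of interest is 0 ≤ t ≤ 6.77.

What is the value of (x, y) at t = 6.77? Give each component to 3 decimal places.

t=0.000: state=(1.340, -0.860)
step 1 (dt=0.01): k1=(-0.860, -0.388), k2=(-0.862, -0.396), k3=(-0.862, -0.396), k4=(-0.864, -0.403); state += dt/6·(k1+2k2+2k3+k4)
t=0.010: state=(1.331, -0.864)
t=0.020: state=(1.323, -0.868)
t=0.030: state=(1.314, -0.872)
continuing one RK4 step at a time; state shown every 25 steps (Δt=0.25):
t=0.250: state=(1.109, -1.005)
t=0.500: state=(0.828, -1.270)
t=0.750: state=(0.458, -1.729)
t=1.000: state=(-0.060, -2.459)
t=1.250: state=(-0.771, -3.135)
t=1.500: state=(-1.512, -2.486)
t=1.750: state=(-1.931, -0.896)
t=2.000: state=(-2.026, -0.009)
t=2.250: state=(-1.982, 0.308)
t=2.500: state=(-1.888, 0.432)
t=2.750: state=(-1.770, 0.506)
t=3.000: state=(-1.635, 0.575)
t=3.250: state=(-1.481, 0.659)
t=3.500: state=(-1.303, 0.774)
t=3.750: state=(-1.089, 0.945)
t=4.000: state=(-0.822, 1.216)
t=4.250: state=(-0.467, 1.663)
t=4.500: state=(0.031, 2.367)
t=4.750: state=(0.719, 3.061)
t=5.000: state=(1.458, 2.550)
t=5.250: state=(1.900, 0.993)
t=5.500: state=(2.013, 0.053)
t=5.750: state=(1.976, -0.293)
t=6.000: state=(1.884, -0.427)
t=6.250: state=(1.767, -0.504)
t=6.500: state=(1.632, -0.575)
t=6.750: state=(1.478, -0.660)
t=6.770: state=(1.465, -0.668)

(x, y) = (1.465, -0.668)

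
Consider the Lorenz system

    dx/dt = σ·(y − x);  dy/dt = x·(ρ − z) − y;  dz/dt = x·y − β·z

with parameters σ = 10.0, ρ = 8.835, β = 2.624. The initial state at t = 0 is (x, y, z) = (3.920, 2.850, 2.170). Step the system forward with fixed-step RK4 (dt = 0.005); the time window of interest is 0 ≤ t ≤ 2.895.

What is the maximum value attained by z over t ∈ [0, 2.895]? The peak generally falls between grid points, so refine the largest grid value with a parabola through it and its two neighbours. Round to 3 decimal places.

t=0.000: state=(3.920, 2.850, 2.170)
step 1 (dt=0.005): k1=(-10.700, 23.277, 5.478), k2=(-9.851, 22.987, 5.592), k3=(-9.879, 23.001, 5.595), k4=(-9.056, 22.724, 5.709); state += dt/6·(k1+2k2+2k3+k4)
t=0.005: state=(3.871, 2.965, 2.198)
t=0.010: state=(3.829, 3.077, 2.227)
t=0.015: state=(3.795, 3.187, 2.257)
continuing one RK4 step at a time; state shown every 20 steps (Δt=0.1):
t=0.100: state=(4.005, 4.860, 2.990)
t=0.200: state=(5.200, 6.594, 4.651)
t=0.300: state=(6.504, 7.558, 7.332)
t=0.400: state=(7.005, 6.854, 10.072)
t=0.500: state=(6.224, 4.935, 11.225)
t=0.600: state=(4.771, 3.319, 10.589)
t=0.700: state=(3.538, 2.574, 9.181)
t=0.800: state=(2.857, 2.441, 7.744)
t=0.900: state=(2.658, 2.652, 6.561)
t=1.000: state=(2.809, 3.104, 5.732)
t=1.100: state=(3.229, 3.767, 5.319)
t=1.200: state=(3.867, 4.593, 5.402)
t=1.300: state=(4.639, 5.428, 6.050)
t=1.400: state=(5.362, 5.971, 7.201)
t=1.500: state=(5.761, 5.912, 8.498)
t=1.600: state=(5.639, 5.262, 9.370)
t=1.700: state=(5.089, 4.424, 9.490)
t=1.800: state=(4.422, 3.801, 8.999)
t=1.900: state=(3.909, 3.519, 8.242)
t=2.000: state=(3.655, 3.534, 7.497)
t=2.100: state=(3.655, 3.767, 6.931)
t=2.200: state=(3.860, 4.150, 6.636)
t=2.300: state=(4.209, 4.604, 6.661)
t=2.400: state=(4.616, 5.015, 7.002)
t=2.500: state=(4.966, 5.248, 7.568)
t=2.600: state=(5.145, 5.209, 8.167)
t=2.700: state=(5.091, 4.927, 8.576)
t=2.800: state=(4.848, 4.546, 8.667)
t=2.895: state=(4.548, 4.238, 8.483)
largest grid value and its neighbours: z(0.500)=11.22472, z(0.505)=11.22867, z(0.510)=11.22799
parabola through these three points peaks at t≈0.507 with z≈11.22896

max z = 11.229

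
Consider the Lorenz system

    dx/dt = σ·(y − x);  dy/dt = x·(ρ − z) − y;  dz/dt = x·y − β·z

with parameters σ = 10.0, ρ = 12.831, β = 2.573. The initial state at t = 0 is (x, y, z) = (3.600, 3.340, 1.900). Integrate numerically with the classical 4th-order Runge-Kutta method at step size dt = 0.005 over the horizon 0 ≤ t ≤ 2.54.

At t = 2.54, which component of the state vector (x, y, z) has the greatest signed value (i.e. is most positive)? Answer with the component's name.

t=0.000: state=(3.600, 3.340, 1.900)
step 1 (dt=0.005): k1=(-2.600, 36.012, 7.135), k2=(-1.635, 35.786, 7.391), k3=(-1.664, 35.811, 7.396), k4=(-0.726, 35.609, 7.655); state += dt/6·(k1+2k2+2k3+k4)
t=0.005: state=(3.592, 3.519, 1.937)
t=0.010: state=(3.593, 3.696, 1.977)
t=0.015: state=(3.602, 3.872, 2.019)
continuing one RK4 step at a time; state shown every 20 steps (Δt=0.1):
t=0.100: state=(4.739, 6.927, 3.327)
t=0.200: state=(7.528, 10.636, 7.461)
t=0.300: state=(9.944, 10.988, 14.730)
t=0.400: state=(8.829, 5.783, 18.725)
t=0.500: state=(5.216, 1.733, 16.649)
t=0.600: state=(2.559, 0.765, 13.236)
t=0.700: state=(1.441, 0.867, 10.362)
t=0.800: state=(1.200, 1.222, 8.127)
t=0.900: state=(1.408, 1.788, 6.452)
t=1.000: state=(1.970, 2.730, 5.322)
t=1.100: state=(2.984, 4.287, 4.879)
t=1.200: state=(4.631, 6.630, 5.618)
t=1.300: state=(6.876, 9.214, 8.470)
t=1.400: state=(8.729, 9.716, 13.415)
t=1.500: state=(8.337, 6.604, 16.795)
t=1.600: state=(5.936, 3.320, 16.034)
t=1.700: state=(3.737, 2.086, 13.465)
t=1.800: state=(2.649, 2.065, 10.958)
t=1.900: state=(2.441, 2.559, 8.972)
t=2.000: state=(2.822, 3.454, 7.624)
t=2.100: state=(3.703, 4.838, 7.084)
t=2.200: state=(5.080, 6.672, 7.725)
t=2.300: state=(6.736, 8.318, 9.975)
t=2.400: state=(7.862, 8.330, 13.283)
t=2.500: state=(7.470, 6.277, 15.345)
t=2.540: state=(6.903, 5.301, 15.425)
compare at T: x=6.903, y=5.301, z=15.425

largest component: z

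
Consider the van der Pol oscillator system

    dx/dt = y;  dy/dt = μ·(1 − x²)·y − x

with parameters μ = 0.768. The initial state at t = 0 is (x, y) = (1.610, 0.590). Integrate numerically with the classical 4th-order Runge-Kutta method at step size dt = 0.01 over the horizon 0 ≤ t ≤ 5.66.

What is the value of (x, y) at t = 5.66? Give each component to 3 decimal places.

(x, y) = (0.884, 2.434)

t=0.000: state=(1.610, 0.590)
step 1 (dt=0.01): k1=(0.590, -2.331), k2=(0.578, -2.324), k3=(0.578, -2.324), k4=(0.567, -2.317); state += dt/6·(k1+2k2+2k3+k4)
t=0.010: state=(1.616, 0.567)
t=0.020: state=(1.621, 0.544)
t=0.030: state=(1.627, 0.521)
continuing one RK4 step at a time; state shown every 20 steps (Δt=0.2):
t=0.200: state=(1.684, 0.162)
t=0.400: state=(1.681, -0.172)
t=0.600: state=(1.621, -0.423)
t=0.800: state=(1.516, -0.619)
t=1.000: state=(1.375, -0.791)
t=1.200: state=(1.200, -0.960)
t=1.400: state=(0.989, -1.147)
t=1.600: state=(0.739, -1.368)
t=1.800: state=(0.439, -1.636)
t=2.000: state=(0.082, -1.942)
t=2.200: state=(-0.337, -2.228)
t=2.400: state=(-0.799, -2.350)
t=2.600: state=(-1.253, -2.119)
t=2.800: state=(-1.622, -1.525)
t=3.000: state=(-1.855, -0.812)
t=3.200: state=(-1.955, -0.226)
t=3.400: state=(-1.958, 0.172)
t=3.600: state=(-1.896, 0.429)
t=3.800: state=(-1.791, 0.606)
t=4.000: state=(-1.656, 0.746)
t=4.200: state=(-1.494, 0.877)
t=4.400: state=(-1.305, 1.017)
t=4.600: state=(-1.085, 1.184)
t=4.800: state=(-0.828, 1.392)
t=5.000: state=(-0.525, 1.653)
t=5.200: state=(-0.164, 1.964)
t=5.400: state=(0.261, 2.276)
t=5.600: state=(0.737, 2.444)
t=5.660: state=(0.884, 2.434)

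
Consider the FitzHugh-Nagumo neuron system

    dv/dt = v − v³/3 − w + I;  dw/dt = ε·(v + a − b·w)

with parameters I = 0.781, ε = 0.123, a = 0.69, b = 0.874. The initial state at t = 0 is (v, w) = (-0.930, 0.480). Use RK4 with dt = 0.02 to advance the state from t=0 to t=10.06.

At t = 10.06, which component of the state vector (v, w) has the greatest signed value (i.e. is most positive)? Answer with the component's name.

t=0.000: state=(-0.930, 0.480)
step 1 (dt=0.02): k1=(-0.361, -0.081), k2=(-0.361, -0.081), k3=(-0.361, -0.081), k4=(-0.360, -0.082); state += dt/6·(k1+2k2+2k3+k4)
t=0.020: state=(-0.937, 0.478)
t=0.040: state=(-0.944, 0.477)
t=0.060: state=(-0.952, 0.475)
continuing one RK4 step at a time; state shown every 25 steps (Δt=0.5):
t=0.500: state=(-1.101, 0.435)
t=1.000: state=(-1.232, 0.384)
t=1.500: state=(-1.311, 0.328)
t=2.000: state=(-1.344, 0.273)
t=2.500: state=(-1.343, 0.219)
t=3.000: state=(-1.321, 0.169)
t=3.500: state=(-1.286, 0.124)
t=4.000: state=(-1.242, 0.083)
t=4.500: state=(-1.192, 0.047)
t=5.000: state=(-1.136, 0.016)
t=5.500: state=(-1.074, -0.010)
t=6.000: state=(-1.006, -0.030)
t=6.500: state=(-0.929, -0.045)
t=7.000: state=(-0.840, -0.054)
t=7.500: state=(-0.733, -0.057)
t=8.000: state=(-0.599, -0.053)
t=8.500: state=(-0.418, -0.040)
t=9.000: state=(-0.157, -0.014)
t=9.500: state=(0.245, 0.030)
t=10.000: state=(0.835, 0.101)
t=10.060: state=(0.914, 0.112)
compare at T: v=0.914, w=0.112

largest component: v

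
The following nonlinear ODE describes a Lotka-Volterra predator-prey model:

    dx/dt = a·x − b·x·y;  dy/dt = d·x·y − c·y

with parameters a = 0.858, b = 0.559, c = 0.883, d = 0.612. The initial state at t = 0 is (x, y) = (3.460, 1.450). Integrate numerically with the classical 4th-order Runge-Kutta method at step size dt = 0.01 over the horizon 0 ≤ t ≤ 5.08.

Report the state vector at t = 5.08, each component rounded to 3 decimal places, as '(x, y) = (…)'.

(x, y) = (0.826, 0.532)

t=0.000: state=(3.460, 1.450)
step 1 (dt=0.01): k1=(0.164, 1.790), k2=(0.147, 1.802), k3=(0.147, 1.802), k4=(0.129, 1.814); state += dt/6·(k1+2k2+2k3+k4)
t=0.010: state=(3.461, 1.468)
t=0.020: state=(3.463, 1.486)
t=0.030: state=(3.463, 1.505)
continuing one RK4 step at a time; state shown every 20 steps (Δt=0.2):
t=0.200: state=(3.418, 1.854)
t=0.400: state=(3.212, 2.336)
t=0.600: state=(2.855, 2.842)
t=0.800: state=(2.404, 3.287)
t=1.000: state=(1.939, 3.593)
t=1.200: state=(1.527, 3.721)
t=1.400: state=(1.197, 3.681)
t=1.600: state=(0.950, 3.515)
t=1.800: state=(0.771, 3.271)
t=2.000: state=(0.645, 2.989)
t=2.200: state=(0.557, 2.695)
t=2.400: state=(0.497, 2.409)
t=2.600: state=(0.458, 2.140)
t=2.800: state=(0.434, 1.894)
t=3.000: state=(0.422, 1.673)
t=3.200: state=(0.421, 1.476)
t=3.400: state=(0.428, 1.303)
t=3.600: state=(0.443, 1.152)
t=3.800: state=(0.465, 1.020)
t=4.000: state=(0.496, 0.907)
t=4.200: state=(0.535, 0.809)
t=4.400: state=(0.583, 0.726)
t=4.600: state=(0.641, 0.656)
t=4.800: state=(0.710, 0.597)
t=5.000: state=(0.790, 0.549)
t=5.080: state=(0.826, 0.532)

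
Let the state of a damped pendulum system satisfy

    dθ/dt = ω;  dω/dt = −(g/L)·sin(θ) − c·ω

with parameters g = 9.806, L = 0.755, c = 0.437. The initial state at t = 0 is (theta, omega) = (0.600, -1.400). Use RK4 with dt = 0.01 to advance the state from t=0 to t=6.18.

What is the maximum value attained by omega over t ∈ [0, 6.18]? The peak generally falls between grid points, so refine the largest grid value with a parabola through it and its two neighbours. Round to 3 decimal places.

max omega = 1.930

t=0.000: state=(0.600, -1.400)
step 1 (dt=0.01): k1=(-1.400, -6.722), k2=(-1.434, -6.632), k3=(-1.433, -6.630), k4=(-1.466, -6.538); state += dt/6·(k1+2k2+2k3+k4)
t=0.010: state=(0.586, -1.466)
t=0.020: state=(0.571, -1.531)
t=0.030: state=(0.555, -1.593)
continuing one RK4 step at a time; state shown every 20 steps (Δt=0.2):
t=0.200: state=(0.214, -2.289)
t=0.400: state=(-0.239, -2.049)
t=0.600: state=(-0.543, -0.884)
t=0.800: state=(-0.574, 0.558)
t=1.000: state=(-0.343, 1.647)
t=1.200: state=(0.028, 1.901)
t=1.400: state=(0.355, 1.238)
t=1.600: state=(0.489, 0.069)
t=1.800: state=(0.387, -1.031)
t=2.000: state=(0.114, -1.577)
t=2.200: state=(-0.190, -1.336)
t=2.400: state=(-0.379, -0.490)
t=2.600: state=(-0.376, 0.507)
t=2.800: state=(-0.198, 1.191)
t=3.000: state=(0.059, 1.262)
t=3.200: state=(0.266, 0.729)
t=3.400: state=(0.331, -0.097)
t=3.600: state=(0.235, -0.810)
t=3.800: state=(0.036, -1.085)
t=4.000: state=(-0.163, -0.823)
t=4.200: state=(-0.268, -0.195)
t=4.400: state=(-0.238, 0.471)
t=4.600: state=(-0.099, 0.862)
t=4.800: state=(0.076, 0.812)
t=5.000: state=(0.200, 0.381)
t=5.200: state=(0.219, -0.193)
t=5.400: state=(0.133, -0.628)
t=5.600: state=(-0.009, -0.730)
t=5.800: state=(-0.135, -0.477)
t=6.000: state=(-0.186, -0.019)
t=6.180: state=(-0.153, 0.374)
largest grid value and its neighbours: omega(1.140)=1.92838, omega(1.150)=1.93001, omega(1.160)=1.92915
parabola through these three points peaks at t≈1.152 with omega≈1.93004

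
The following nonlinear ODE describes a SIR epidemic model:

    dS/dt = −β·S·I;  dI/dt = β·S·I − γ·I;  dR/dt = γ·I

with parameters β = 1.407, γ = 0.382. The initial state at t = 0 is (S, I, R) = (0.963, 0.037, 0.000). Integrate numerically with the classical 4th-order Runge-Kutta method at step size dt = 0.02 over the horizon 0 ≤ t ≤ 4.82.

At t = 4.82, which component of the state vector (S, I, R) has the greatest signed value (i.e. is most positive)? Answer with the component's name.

t=0.000: state=(0.963, 0.037, 0.000)
step 1 (dt=0.02): k1=(-0.050, 0.036, 0.014), k2=(-0.051, 0.036, 0.014), k3=(-0.051, 0.036, 0.014), k4=(-0.051, 0.037, 0.014); state += dt/6·(k1+2k2+2k3+k4)
t=0.020: state=(0.962, 0.038, 0.000)
t=0.040: state=(0.961, 0.038, 0.001)
t=0.060: state=(0.960, 0.039, 0.001)
continuing one RK4 step at a time; state shown every 10 steps (Δt=0.2):
t=0.200: state=(0.952, 0.045, 0.003)
t=0.400: state=(0.939, 0.054, 0.007)
t=0.600: state=(0.923, 0.065, 0.011)
t=0.800: state=(0.905, 0.078, 0.017)
t=1.000: state=(0.883, 0.093, 0.023)
t=1.200: state=(0.858, 0.110, 0.031)
t=1.400: state=(0.830, 0.130, 0.040)
t=1.600: state=(0.798, 0.151, 0.051)
t=1.800: state=(0.762, 0.174, 0.064)
t=2.000: state=(0.723, 0.199, 0.078)
t=2.200: state=(0.681, 0.225, 0.094)
t=2.400: state=(0.637, 0.251, 0.112)
t=2.600: state=(0.592, 0.276, 0.132)
t=2.800: state=(0.546, 0.300, 0.154)
t=3.000: state=(0.500, 0.322, 0.178)
t=3.200: state=(0.455, 0.341, 0.203)
t=3.400: state=(0.413, 0.357, 0.230)
t=3.600: state=(0.372, 0.370, 0.258)
t=3.800: state=(0.335, 0.378, 0.287)
t=4.000: state=(0.301, 0.383, 0.316)
t=4.200: state=(0.270, 0.385, 0.345)
t=4.400: state=(0.243, 0.383, 0.374)
t=4.600: state=(0.218, 0.379, 0.403)
t=4.800: state=(0.196, 0.372, 0.432)
t=4.820: state=(0.194, 0.371, 0.435)
compare at T: S=0.194, I=0.371, R=0.435

largest component: R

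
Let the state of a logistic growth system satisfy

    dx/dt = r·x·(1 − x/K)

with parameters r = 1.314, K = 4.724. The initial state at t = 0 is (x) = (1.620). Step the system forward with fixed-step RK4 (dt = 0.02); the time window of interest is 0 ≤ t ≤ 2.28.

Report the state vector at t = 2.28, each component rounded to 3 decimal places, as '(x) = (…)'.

t=0.000: state=(1.620)
step 1 (dt=0.02): k1=(1.399), k2=(1.404), k3=(1.404), k4=(1.410); state += dt/6·(k1+2k2+2k3+k4)
t=0.020: state=(1.648)
t=0.040: state=(1.676)
t=0.060: state=(1.705)
continuing one RK4 step at a time; state shown every 5 steps (Δt=0.1):
t=0.100: state=(1.763)
t=0.200: state=(1.910)
t=0.300: state=(2.061)
t=0.400: state=(2.215)
t=0.500: state=(2.370)
t=0.600: state=(2.525)
t=0.700: state=(2.678)
t=0.800: state=(2.829)
t=0.900: state=(2.976)
t=1.000: state=(3.118)
t=1.100: state=(3.255)
t=1.200: state=(3.384)
t=1.300: state=(3.507)
t=1.400: state=(3.622)
t=1.500: state=(3.729)
t=1.600: state=(3.828)
t=1.700: state=(3.920)
t=1.800: state=(4.003)
t=1.900: state=(4.080)
t=2.000: state=(4.150)
t=2.100: state=(4.213)
t=2.200: state=(4.270)
t=2.280: state=(4.311)

(x) = (4.311)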